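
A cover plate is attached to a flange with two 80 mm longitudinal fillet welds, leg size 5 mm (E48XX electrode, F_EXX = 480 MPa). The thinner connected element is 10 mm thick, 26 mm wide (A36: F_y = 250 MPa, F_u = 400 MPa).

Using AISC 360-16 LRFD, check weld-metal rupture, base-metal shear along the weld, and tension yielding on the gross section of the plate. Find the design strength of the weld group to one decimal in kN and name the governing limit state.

58.5 kN (gross-section yield governs)

Weld metal: throat = 0.707×5 = 3.535 mm, L = 2×80 = 160 mm. φR_n = 0.75 × 0.6 × 480 × 3.535 × 160 = 122.2 kN.
Base metal shear (10 mm plate): yield φR_n = 1.0×0.6×250×10×160 = 240.0 kN; rupture φR_n = 0.75×0.6×400×10×160 = 288.0 kN; take 240.0 kN (yield).
Tension yield (gross): A_g = 26×10 = 260 mm². φR_n = 0.90 × 250 × 260 = 58.5 kN.
Governing: min(122.2, 240.0, 58.5) = 58.5 kN → gross-section yield.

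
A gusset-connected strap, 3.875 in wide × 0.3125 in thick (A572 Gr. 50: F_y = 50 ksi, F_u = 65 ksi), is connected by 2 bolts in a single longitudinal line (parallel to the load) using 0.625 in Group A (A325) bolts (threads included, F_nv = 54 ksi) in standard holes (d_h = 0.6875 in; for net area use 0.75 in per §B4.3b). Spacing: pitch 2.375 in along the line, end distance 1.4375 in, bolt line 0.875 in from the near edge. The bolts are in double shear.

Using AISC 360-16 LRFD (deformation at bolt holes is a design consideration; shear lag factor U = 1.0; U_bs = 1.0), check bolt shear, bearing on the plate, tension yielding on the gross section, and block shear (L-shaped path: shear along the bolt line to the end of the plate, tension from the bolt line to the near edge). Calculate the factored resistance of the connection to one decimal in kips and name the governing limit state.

32.2 kips (block shear governs)

Bolt shear: A_b = π(0.625)²/4 = 0.3068 in². φR_n = 0.75 × 54 × 0.3068 × 2 × 2 = 49.7 kips.
Bearing (0.3125 in plate, F_u = 65 ksi): end bolts L_c = 1.4375 − 0.6875/2 = 1.09375, R_n = min(1.2×1.09375×0.3125×65, 2.4×0.625×0.3125×65) = 26.66 kips/bolt; interior L_c = 2.375 − 0.6875 = 1.6875, R_n = 30.469 kips/bolt. φR_n = 0.75 × (1×26.66 + 1×30.469) = 42.8 kips.
Tension yield (gross): A_g = 3.875×0.3125 = 1.2109 in². φR_n = 0.90 × 50 × 1.2109 = 54.5 kips.
Block shear: shear path 1×[1.4375+1×2.375] = 1×3.8125 in, A_gv = 1.1914, A_nv = 1×(3.8125 − 1.5×0.75)×0.3125 = 0.83984 in²; tension to near edge: (0.875 − 0.5×0.75)×0.3125 = 0.15625 in². R_n = min(0.6×65×0.83984, 0.6×50×1.1914) + 1.0×65×0.15625 = min(32.754, 35.742) + 10.156 = 42.91 kips. φR_n = 0.75 × 42.91 = 32.2 kips.
Governing: min(49.7, 42.8, 54.5, 32.2) = 32.2 kips → block shear.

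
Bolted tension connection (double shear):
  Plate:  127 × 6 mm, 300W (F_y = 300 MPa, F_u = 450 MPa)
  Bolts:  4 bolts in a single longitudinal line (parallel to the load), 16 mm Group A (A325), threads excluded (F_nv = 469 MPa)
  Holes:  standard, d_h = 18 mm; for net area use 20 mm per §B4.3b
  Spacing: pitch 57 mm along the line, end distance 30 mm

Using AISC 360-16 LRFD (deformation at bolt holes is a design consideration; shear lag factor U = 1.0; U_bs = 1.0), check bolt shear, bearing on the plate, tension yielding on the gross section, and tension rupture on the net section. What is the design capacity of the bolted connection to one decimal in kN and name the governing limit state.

205.7 kN (gross-section yield governs)

Bolt shear: A_b = π(16)²/4 = 201.06 mm². φR_n = 0.75 × 469 × 201.06 × 4 × 2 = 565.8 kN.
Bearing (6 mm plate, F_u = 450 MPa): end bolts L_c = 30 − 18/2 = 21, R_n = min(1.2×21×6×450, 2.4×16×6×450) = 68.04 kN/bolt; interior L_c = 57 − 18 = 39, R_n = 103.68 kN/bolt. φR_n = 0.75 × (1×68.04 + 3×103.68) = 284.3 kN.
Tension yield (gross): A_g = 127×6 = 762 mm². φR_n = 0.90 × 300 × 762 = 205.7 kN.
Tension rupture (net): A_n = (127 − 1×20)×6 = 642 mm² (U = 1.0, A_e = A_n). φR_n = 0.75 × 450 × 642 = 216.7 kN.
Governing: min(565.8, 284.3, 205.7, 216.7) = 205.7 kN → gross-section yield.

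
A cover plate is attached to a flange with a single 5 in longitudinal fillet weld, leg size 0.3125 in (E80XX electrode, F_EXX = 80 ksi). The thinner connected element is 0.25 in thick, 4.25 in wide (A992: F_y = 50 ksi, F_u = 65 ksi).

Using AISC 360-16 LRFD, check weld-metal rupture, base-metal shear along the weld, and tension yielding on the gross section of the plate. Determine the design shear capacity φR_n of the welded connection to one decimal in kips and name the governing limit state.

Weld metal: throat = 0.707×0.3125 = 0.22094 in, L = 5 in. φR_n = 0.75 × 0.6 × 80 × 0.22094 × 5 = 39.8 kips.
Base metal shear (0.25 in plate): yield φR_n = 1.0×0.6×50×0.25×5 = 37.5 kips; rupture φR_n = 0.75×0.6×65×0.25×5 = 36.6 kips; take 36.6 kips (rupture).
Tension yield (gross): A_g = 4.25×0.25 = 1.0625 in². φR_n = 0.90 × 50 × 1.0625 = 47.8 kips.
Governing: min(39.8, 36.6, 47.8) = 36.6 kips → base-metal shear.

36.6 kips (base-metal shear governs)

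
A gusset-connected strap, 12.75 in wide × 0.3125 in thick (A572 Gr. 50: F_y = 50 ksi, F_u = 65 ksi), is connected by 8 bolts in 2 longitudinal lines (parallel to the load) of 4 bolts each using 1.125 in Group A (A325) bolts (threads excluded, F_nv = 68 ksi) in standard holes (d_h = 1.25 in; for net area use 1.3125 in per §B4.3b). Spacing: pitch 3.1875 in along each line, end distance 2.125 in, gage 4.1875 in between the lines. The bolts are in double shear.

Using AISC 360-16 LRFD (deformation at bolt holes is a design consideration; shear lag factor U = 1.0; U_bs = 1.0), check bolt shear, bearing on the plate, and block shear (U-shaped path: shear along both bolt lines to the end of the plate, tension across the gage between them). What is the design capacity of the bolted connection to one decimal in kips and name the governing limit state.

173.5 kips (block shear governs)

Bolt shear: A_b = π(1.125)²/4 = 0.99402 in². φR_n = 0.75 × 68 × 0.99402 × 8 × 2 = 811.1 kips.
Bearing (0.3125 in plate, F_u = 65 ksi): end bolts L_c = 2.125 − 1.25/2 = 1.5, R_n = min(1.2×1.5×0.3125×65, 2.4×1.125×0.3125×65) = 36.563 kips/bolt; interior L_c = 3.1875 − 1.25 = 1.9375, R_n = 47.227 kips/bolt. φR_n = 0.75 × (2×36.563 + 6×47.227) = 267.4 kips.
Block shear: shear path 2×[2.125+3×3.1875] = 2×11.6875 in, A_gv = 7.3047, A_nv = 2×(11.6875 − 3.5×1.3125)×0.3125 = 4.4336 in²; tension across gage: (4.1875 − 1×1.3125)×0.3125 = 0.89844 in². R_n = min(0.6×65×4.4336, 0.6×50×7.3047) + 1.0×65×0.89844 = min(172.91, 219.14) + 58.399 = 231.31 kips. φR_n = 0.75 × 231.31 = 173.5 kips.
Governing: min(811.1, 267.4, 173.5) = 173.5 kips → block shear.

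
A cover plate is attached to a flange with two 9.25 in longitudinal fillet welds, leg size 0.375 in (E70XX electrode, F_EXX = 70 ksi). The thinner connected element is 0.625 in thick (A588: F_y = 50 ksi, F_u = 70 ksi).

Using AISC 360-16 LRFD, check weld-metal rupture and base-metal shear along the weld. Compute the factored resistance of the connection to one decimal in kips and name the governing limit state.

154.5 kips (weld metal governs)

Weld metal: throat = 0.707×0.375 = 0.26513 in, L = 2×9.25 = 18.5 in. φR_n = 0.75 × 0.6 × 70 × 0.26513 × 18.5 = 154.5 kips.
Base metal shear (0.625 in plate): yield φR_n = 1.0×0.6×50×0.625×18.5 = 346.9 kips; rupture φR_n = 0.75×0.6×70×0.625×18.5 = 364.2 kips; take 346.9 kips (yield).
Governing: min(154.5, 346.9) = 154.5 kips → weld metal.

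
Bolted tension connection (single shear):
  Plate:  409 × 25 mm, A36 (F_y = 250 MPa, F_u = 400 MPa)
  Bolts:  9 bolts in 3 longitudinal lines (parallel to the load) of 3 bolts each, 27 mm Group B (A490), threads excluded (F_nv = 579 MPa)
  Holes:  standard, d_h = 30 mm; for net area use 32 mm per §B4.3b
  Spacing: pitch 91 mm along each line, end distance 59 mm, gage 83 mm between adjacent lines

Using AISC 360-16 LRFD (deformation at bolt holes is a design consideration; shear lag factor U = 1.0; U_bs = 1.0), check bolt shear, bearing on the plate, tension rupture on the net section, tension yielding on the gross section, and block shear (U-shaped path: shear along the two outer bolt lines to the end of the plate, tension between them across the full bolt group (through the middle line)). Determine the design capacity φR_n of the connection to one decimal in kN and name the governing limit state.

Bolt shear: A_b = π(27)²/4 = 572.56 mm². φR_n = 0.75 × 579 × 572.56 × 9 × 1 = 2237.7 kN.
Bearing (25 mm plate, F_u = 400 MPa): end bolts L_c = 59 − 30/2 = 44, R_n = min(1.2×44×25×400, 2.4×27×25×400) = 528 kN/bolt; interior L_c = 91 − 30 = 61, R_n = 648 kN/bolt. φR_n = 0.75 × (3×528 + 6×648) = 4104.0 kN.
Tension rupture (net): A_n = (409 − 3×32)×25 = 7825 mm² (U = 1.0, A_e = A_n). φR_n = 0.75 × 400 × 7825 = 2347.5 kN.
Tension yield (gross): A_g = 409×25 = 10225 mm². φR_n = 0.90 × 250 × 10225 = 2300.6 kN.
Block shear: shear path 2×[59+2×91] = 2×241 mm, A_gv = 12050, A_nv = 2×(241 − 2.5×32)×25 = 8050 mm²; tension across gage: (166 − 2×32)×25 = 2550 mm². R_n = min(0.6×400×8050, 0.6×250×12050) + 1.0×400×2550 = min(1932, 1807.5) + 1020 = 2827.5 kN. φR_n = 0.75 × 2827.5 = 2120.6 kN.
Governing: min(2237.7, 4104.0, 2347.5, 2300.6, 2120.6) = 2120.6 kN → block shear.

2120.6 kN (block shear governs)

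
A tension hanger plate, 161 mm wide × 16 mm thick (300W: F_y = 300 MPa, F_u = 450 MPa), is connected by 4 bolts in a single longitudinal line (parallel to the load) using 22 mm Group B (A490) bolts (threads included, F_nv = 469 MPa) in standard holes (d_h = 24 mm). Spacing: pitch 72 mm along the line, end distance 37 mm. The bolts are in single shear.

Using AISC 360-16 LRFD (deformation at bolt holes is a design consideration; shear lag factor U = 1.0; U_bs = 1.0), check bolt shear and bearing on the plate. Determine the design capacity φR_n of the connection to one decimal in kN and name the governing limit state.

Bolt shear: A_b = π(22)²/4 = 380.13 mm². φR_n = 0.75 × 469 × 380.13 × 4 × 1 = 534.8 kN.
Bearing (16 mm plate, F_u = 450 MPa): end bolts L_c = 37 − 24/2 = 25, R_n = min(1.2×25×16×450, 2.4×22×16×450) = 216 kN/bolt; interior L_c = 72 − 24 = 48, R_n = 380.16 kN/bolt. φR_n = 0.75 × (1×216 + 3×380.16) = 1017.4 kN.
Governing: min(534.8, 1017.4) = 534.8 kN → bolt shear.

534.8 kN (bolt shear governs)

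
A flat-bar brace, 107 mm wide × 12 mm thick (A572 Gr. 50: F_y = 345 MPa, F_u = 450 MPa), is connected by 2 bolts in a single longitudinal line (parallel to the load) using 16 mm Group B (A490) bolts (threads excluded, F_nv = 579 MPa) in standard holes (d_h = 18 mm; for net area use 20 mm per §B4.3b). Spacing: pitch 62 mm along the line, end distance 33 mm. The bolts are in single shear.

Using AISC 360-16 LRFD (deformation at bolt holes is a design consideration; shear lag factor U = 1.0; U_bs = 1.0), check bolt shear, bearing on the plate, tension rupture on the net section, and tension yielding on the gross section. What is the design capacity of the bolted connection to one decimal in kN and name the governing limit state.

174.6 kN (bolt shear governs)

Bolt shear: A_b = π(16)²/4 = 201.06 mm². φR_n = 0.75 × 579 × 201.06 × 2 × 1 = 174.6 kN.
Bearing (12 mm plate, F_u = 450 MPa): end bolts L_c = 33 − 18/2 = 24, R_n = min(1.2×24×12×450, 2.4×16×12×450) = 155.52 kN/bolt; interior L_c = 62 − 18 = 44, R_n = 207.36 kN/bolt. φR_n = 0.75 × (1×155.52 + 1×207.36) = 272.2 kN.
Tension rupture (net): A_n = (107 − 1×20)×12 = 1044 mm² (U = 1.0, A_e = A_n). φR_n = 0.75 × 450 × 1044 = 352.4 kN.
Tension yield (gross): A_g = 107×12 = 1284 mm². φR_n = 0.90 × 345 × 1284 = 398.7 kN.
Governing: min(174.6, 272.2, 352.4, 398.7) = 174.6 kN → bolt shear.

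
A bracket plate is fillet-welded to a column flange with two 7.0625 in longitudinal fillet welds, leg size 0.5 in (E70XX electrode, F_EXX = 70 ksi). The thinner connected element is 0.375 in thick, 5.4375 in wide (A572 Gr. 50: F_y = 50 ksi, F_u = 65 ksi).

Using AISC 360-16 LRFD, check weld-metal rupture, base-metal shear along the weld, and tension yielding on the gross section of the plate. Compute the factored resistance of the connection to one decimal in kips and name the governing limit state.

91.8 kips (gross-section yield governs)

Weld metal: throat = 0.707×0.5 = 0.3535 in, L = 2×7.0625 = 14.125 in. φR_n = 0.75 × 0.6 × 70 × 0.3535 × 14.125 = 157.3 kips.
Base metal shear (0.375 in plate): yield φR_n = 1.0×0.6×50×0.375×14.125 = 158.9 kips; rupture φR_n = 0.75×0.6×65×0.375×14.125 = 154.9 kips; take 154.9 kips (rupture).
Tension yield (gross): A_g = 5.4375×0.375 = 2.0391 in². φR_n = 0.90 × 50 × 2.0391 = 91.8 kips.
Governing: min(157.3, 154.9, 91.8) = 91.8 kips → gross-section yield.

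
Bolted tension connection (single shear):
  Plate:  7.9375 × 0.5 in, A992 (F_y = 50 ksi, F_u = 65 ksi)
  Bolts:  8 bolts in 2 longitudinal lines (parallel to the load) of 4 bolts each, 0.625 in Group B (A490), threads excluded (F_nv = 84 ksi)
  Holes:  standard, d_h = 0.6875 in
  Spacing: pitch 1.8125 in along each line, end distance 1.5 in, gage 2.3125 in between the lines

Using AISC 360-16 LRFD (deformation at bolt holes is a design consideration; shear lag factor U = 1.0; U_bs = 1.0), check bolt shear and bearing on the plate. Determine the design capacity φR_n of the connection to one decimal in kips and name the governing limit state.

Bolt shear: A_b = π(0.625)²/4 = 0.3068 in². φR_n = 0.75 × 84 × 0.3068 × 8 × 1 = 154.6 kips.
Bearing (0.5 in plate, F_u = 65 ksi): end bolts L_c = 1.5 − 0.6875/2 = 1.15625, R_n = min(1.2×1.15625×0.5×65, 2.4×0.625×0.5×65) = 45.094 kips/bolt; interior L_c = 1.8125 − 0.6875 = 1.125, R_n = 43.875 kips/bolt. φR_n = 0.75 × (2×45.094 + 6×43.875) = 265.1 kips.
Governing: min(154.6, 265.1) = 154.6 kips → bolt shear.

154.6 kips (bolt shear governs)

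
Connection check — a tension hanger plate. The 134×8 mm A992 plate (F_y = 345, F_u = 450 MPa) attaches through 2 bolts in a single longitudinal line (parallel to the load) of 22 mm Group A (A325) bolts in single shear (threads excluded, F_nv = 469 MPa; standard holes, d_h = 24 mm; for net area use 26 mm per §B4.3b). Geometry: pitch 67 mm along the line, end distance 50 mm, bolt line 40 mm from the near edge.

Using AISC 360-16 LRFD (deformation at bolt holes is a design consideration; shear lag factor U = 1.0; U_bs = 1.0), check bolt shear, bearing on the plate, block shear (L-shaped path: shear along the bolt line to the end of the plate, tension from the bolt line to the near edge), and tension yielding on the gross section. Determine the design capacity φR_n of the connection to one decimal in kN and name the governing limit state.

Bolt shear: A_b = π(22)²/4 = 380.13 mm². φR_n = 0.75 × 469 × 380.13 × 2 × 1 = 267.4 kN.
Bearing (8 mm plate, F_u = 450 MPa): end bolts L_c = 50 − 24/2 = 38, R_n = min(1.2×38×8×450, 2.4×22×8×450) = 164.16 kN/bolt; interior L_c = 67 − 24 = 43, R_n = 185.76 kN/bolt. φR_n = 0.75 × (1×164.16 + 1×185.76) = 262.4 kN.
Block shear: shear path 1×[50+1×67] = 1×117 mm, A_gv = 936, A_nv = 1×(117 − 1.5×26)×8 = 624 mm²; tension to near edge: (40 − 0.5×26)×8 = 216 mm². R_n = min(0.6×450×624, 0.6×345×936) + 1.0×450×216 = min(168.48, 193.75) + 97.2 = 265.68 kN. φR_n = 0.75 × 265.68 = 199.3 kN.
Tension yield (gross): A_g = 134×8 = 1072 mm². φR_n = 0.90 × 345 × 1072 = 332.9 kN.
Governing: min(267.4, 262.4, 199.3, 332.9) = 199.3 kN → block shear.

199.3 kN (block shear governs)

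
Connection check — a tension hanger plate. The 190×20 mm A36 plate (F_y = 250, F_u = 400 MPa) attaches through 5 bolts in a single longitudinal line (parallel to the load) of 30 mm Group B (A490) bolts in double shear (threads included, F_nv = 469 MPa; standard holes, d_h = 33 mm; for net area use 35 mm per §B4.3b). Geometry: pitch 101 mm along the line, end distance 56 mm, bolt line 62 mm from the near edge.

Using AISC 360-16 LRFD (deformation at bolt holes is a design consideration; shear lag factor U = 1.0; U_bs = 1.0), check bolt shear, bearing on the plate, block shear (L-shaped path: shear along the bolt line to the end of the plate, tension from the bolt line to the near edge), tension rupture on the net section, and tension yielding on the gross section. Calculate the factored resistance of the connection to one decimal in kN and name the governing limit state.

855.0 kN (gross-section yield governs)

Bolt shear: A_b = π(30)²/4 = 706.86 mm². φR_n = 0.75 × 469 × 706.86 × 5 × 2 = 2486.4 kN.
Bearing (20 mm plate, F_u = 400 MPa): end bolts L_c = 56 − 33/2 = 39.5, R_n = min(1.2×39.5×20×400, 2.4×30×20×400) = 379.2 kN/bolt; interior L_c = 101 − 33 = 68, R_n = 576 kN/bolt. φR_n = 0.75 × (1×379.2 + 4×576) = 2012.4 kN.
Block shear: shear path 1×[56+4×101] = 1×460 mm, A_gv = 9200, A_nv = 1×(460 − 4.5×35)×20 = 6050 mm²; tension to near edge: (62 − 0.5×35)×20 = 890 mm². R_n = min(0.6×400×6050, 0.6×250×9200) + 1.0×400×890 = min(1452, 1380) + 356 = 1736 kN. φR_n = 0.75 × 1736 = 1302.0 kN.
Tension rupture (net): A_n = (190 − 1×35)×20 = 3100 mm² (U = 1.0, A_e = A_n). φR_n = 0.75 × 400 × 3100 = 930.0 kN.
Tension yield (gross): A_g = 190×20 = 3800 mm². φR_n = 0.90 × 250 × 3800 = 855.0 kN.
Governing: min(2486.4, 2012.4, 1302.0, 930.0, 855.0) = 855.0 kN → gross-section yield.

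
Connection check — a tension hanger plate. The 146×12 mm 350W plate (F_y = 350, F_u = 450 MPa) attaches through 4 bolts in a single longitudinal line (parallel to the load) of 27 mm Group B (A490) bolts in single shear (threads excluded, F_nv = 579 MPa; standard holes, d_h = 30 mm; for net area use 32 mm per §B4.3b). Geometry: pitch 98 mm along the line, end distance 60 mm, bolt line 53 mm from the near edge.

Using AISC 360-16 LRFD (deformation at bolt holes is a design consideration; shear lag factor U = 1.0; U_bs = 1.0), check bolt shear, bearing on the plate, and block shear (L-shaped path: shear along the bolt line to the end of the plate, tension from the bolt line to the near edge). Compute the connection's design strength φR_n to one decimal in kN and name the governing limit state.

737.9 kN (block shear governs)

Bolt shear: A_b = π(27)²/4 = 572.56 mm². φR_n = 0.75 × 579 × 572.56 × 4 × 1 = 994.5 kN.
Bearing (12 mm plate, F_u = 450 MPa): end bolts L_c = 60 − 30/2 = 45, R_n = min(1.2×45×12×450, 2.4×27×12×450) = 291.6 kN/bolt; interior L_c = 98 − 30 = 68, R_n = 349.92 kN/bolt. φR_n = 0.75 × (1×291.6 + 3×349.92) = 1006.0 kN.
Block shear: shear path 1×[60+3×98] = 1×354 mm, A_gv = 4248, A_nv = 1×(354 − 3.5×32)×12 = 2904 mm²; tension to near edge: (53 − 0.5×32)×12 = 444 mm². R_n = min(0.6×450×2904, 0.6×350×4248) + 1.0×450×444 = min(784.08, 892.08) + 199.8 = 983.88 kN. φR_n = 0.75 × 983.88 = 737.9 kN.
Governing: min(994.5, 1006.0, 737.9) = 737.9 kN → block shear.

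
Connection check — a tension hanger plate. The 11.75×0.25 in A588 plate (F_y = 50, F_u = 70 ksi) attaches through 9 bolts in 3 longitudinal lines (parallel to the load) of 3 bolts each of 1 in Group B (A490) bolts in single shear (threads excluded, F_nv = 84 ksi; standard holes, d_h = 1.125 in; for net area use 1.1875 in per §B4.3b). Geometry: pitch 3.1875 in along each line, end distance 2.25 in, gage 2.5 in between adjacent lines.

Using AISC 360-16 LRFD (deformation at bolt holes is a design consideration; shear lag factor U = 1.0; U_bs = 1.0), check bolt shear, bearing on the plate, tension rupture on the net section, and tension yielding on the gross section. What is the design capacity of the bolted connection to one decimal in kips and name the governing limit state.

Bolt shear: A_b = π(1)²/4 = 0.7854 in². φR_n = 0.75 × 84 × 0.7854 × 9 × 1 = 445.3 kips.
Bearing (0.25 in plate, F_u = 70 ksi): end bolts L_c = 2.25 − 1.125/2 = 1.6875, R_n = min(1.2×1.6875×0.25×70, 2.4×1×0.25×70) = 35.438 kips/bolt; interior L_c = 3.1875 − 1.125 = 2.0625, R_n = 42 kips/bolt. φR_n = 0.75 × (3×35.438 + 6×42) = 268.7 kips.
Tension rupture (net): A_n = (11.75 − 3×1.1875)×0.25 = 2.0469 in² (U = 1.0, A_e = A_n). φR_n = 0.75 × 70 × 2.0469 = 107.5 kips.
Tension yield (gross): A_g = 11.75×0.25 = 2.9375 in². φR_n = 0.90 × 50 × 2.9375 = 132.2 kips.
Governing: min(445.3, 268.7, 107.5, 132.2) = 107.5 kips → net-section rupture.

107.5 kips (net-section rupture governs)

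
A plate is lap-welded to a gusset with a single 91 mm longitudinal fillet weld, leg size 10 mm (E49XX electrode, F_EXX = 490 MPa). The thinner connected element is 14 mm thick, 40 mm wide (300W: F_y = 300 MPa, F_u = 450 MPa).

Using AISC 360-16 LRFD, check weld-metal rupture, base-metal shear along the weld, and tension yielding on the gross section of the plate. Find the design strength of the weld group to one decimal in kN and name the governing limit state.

Weld metal: throat = 0.707×10 = 7.07 mm, L = 91 mm. φR_n = 0.75 × 0.6 × 490 × 7.07 × 91 = 141.9 kN.
Base metal shear (14 mm plate): yield φR_n = 1.0×0.6×300×14×91 = 229.3 kN; rupture φR_n = 0.75×0.6×450×14×91 = 258.0 kN; take 229.3 kN (yield).
Tension yield (gross): A_g = 40×14 = 560 mm². φR_n = 0.90 × 300 × 560 = 151.2 kN.
Governing: min(141.9, 229.3, 151.2) = 141.9 kN → weld metal.

141.9 kN (weld metal governs)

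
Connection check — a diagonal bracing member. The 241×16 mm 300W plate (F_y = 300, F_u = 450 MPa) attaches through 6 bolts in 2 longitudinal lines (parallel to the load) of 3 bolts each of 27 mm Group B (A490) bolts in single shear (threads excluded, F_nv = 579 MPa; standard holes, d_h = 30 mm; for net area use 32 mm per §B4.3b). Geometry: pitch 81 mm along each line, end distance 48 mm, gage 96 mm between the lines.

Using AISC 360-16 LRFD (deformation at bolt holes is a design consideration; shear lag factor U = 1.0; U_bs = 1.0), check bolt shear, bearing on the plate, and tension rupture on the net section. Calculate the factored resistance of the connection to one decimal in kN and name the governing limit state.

Bolt shear: A_b = π(27)²/4 = 572.56 mm². φR_n = 0.75 × 579 × 572.56 × 6 × 1 = 1491.8 kN.
Bearing (16 mm plate, F_u = 450 MPa): end bolts L_c = 48 − 30/2 = 33, R_n = min(1.2×33×16×450, 2.4×27×16×450) = 285.12 kN/bolt; interior L_c = 81 − 30 = 51, R_n = 440.64 kN/bolt. φR_n = 0.75 × (2×285.12 + 4×440.64) = 1749.6 kN.
Tension rupture (net): A_n = (241 − 2×32)×16 = 2832 mm² (U = 1.0, A_e = A_n). φR_n = 0.75 × 450 × 2832 = 955.8 kN.
Governing: min(1491.8, 1749.6, 955.8) = 955.8 kN → net-section rupture.

955.8 kN (net-section rupture governs)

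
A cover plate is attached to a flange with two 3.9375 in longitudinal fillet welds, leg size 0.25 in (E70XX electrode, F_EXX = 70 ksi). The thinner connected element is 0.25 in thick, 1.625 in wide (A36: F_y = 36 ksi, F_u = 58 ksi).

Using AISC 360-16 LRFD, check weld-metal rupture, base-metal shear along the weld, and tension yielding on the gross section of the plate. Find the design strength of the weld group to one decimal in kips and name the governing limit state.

13.2 kips (gross-section yield governs)

Weld metal: throat = 0.707×0.25 = 0.17675 in, L = 2×3.9375 = 7.875 in. φR_n = 0.75 × 0.6 × 70 × 0.17675 × 7.875 = 43.8 kips.
Base metal shear (0.25 in plate): yield φR_n = 1.0×0.6×36×0.25×7.875 = 42.5 kips; rupture φR_n = 0.75×0.6×58×0.25×7.875 = 51.4 kips; take 42.5 kips (yield).
Tension yield (gross): A_g = 1.625×0.25 = 0.40625 in². φR_n = 0.90 × 36 × 0.40625 = 13.2 kips.
Governing: min(43.8, 42.5, 13.2) = 13.2 kips → gross-section yield.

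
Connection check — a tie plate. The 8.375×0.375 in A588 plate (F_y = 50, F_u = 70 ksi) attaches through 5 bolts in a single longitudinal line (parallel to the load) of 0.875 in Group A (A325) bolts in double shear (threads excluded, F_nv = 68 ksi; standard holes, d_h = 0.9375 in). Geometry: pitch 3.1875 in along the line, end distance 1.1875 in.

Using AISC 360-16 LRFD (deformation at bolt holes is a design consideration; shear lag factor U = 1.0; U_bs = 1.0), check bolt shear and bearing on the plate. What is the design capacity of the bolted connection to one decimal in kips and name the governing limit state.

182.4 kips (bearing governs)

Bolt shear: A_b = π(0.875)²/4 = 0.60132 in². φR_n = 0.75 × 68 × 0.60132 × 5 × 2 = 306.7 kips.
Bearing (0.375 in plate, F_u = 70 ksi): end bolts L_c = 1.1875 − 0.9375/2 = 0.71875, R_n = min(1.2×0.71875×0.375×70, 2.4×0.875×0.375×70) = 22.641 kips/bolt; interior L_c = 3.1875 − 0.9375 = 2.25, R_n = 55.125 kips/bolt. φR_n = 0.75 × (1×22.641 + 4×55.125) = 182.4 kips.
Governing: min(306.7, 182.4) = 182.4 kips → bearing.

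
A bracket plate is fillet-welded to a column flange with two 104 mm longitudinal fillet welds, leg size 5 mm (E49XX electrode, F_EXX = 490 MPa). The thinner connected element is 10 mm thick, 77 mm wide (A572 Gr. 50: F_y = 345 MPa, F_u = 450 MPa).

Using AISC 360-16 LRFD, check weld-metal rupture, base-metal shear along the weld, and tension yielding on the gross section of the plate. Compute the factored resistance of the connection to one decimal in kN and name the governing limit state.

162.1 kN (weld metal governs)

Weld metal: throat = 0.707×5 = 3.535 mm, L = 2×104 = 208 mm. φR_n = 0.75 × 0.6 × 490 × 3.535 × 208 = 162.1 kN.
Base metal shear (10 mm plate): yield φR_n = 1.0×0.6×345×10×208 = 430.6 kN; rupture φR_n = 0.75×0.6×450×10×208 = 421.2 kN; take 421.2 kN (rupture).
Tension yield (gross): A_g = 77×10 = 770 mm². φR_n = 0.90 × 345 × 770 = 239.1 kN.
Governing: min(162.1, 421.2, 239.1) = 162.1 kN → weld metal.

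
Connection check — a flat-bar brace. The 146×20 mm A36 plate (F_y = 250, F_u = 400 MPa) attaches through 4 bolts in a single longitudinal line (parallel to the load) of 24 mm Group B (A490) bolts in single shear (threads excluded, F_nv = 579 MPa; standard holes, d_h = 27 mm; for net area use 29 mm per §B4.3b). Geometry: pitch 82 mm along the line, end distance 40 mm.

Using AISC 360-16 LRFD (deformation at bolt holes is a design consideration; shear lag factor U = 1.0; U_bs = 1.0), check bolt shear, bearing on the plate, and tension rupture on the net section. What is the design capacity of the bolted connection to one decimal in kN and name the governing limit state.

Bolt shear: A_b = π(24)²/4 = 452.39 mm². φR_n = 0.75 × 579 × 452.39 × 4 × 1 = 785.8 kN.
Bearing (20 mm plate, F_u = 400 MPa): end bolts L_c = 40 − 27/2 = 26.5, R_n = min(1.2×26.5×20×400, 2.4×24×20×400) = 254.4 kN/bolt; interior L_c = 82 − 27 = 55, R_n = 460.8 kN/bolt. φR_n = 0.75 × (1×254.4 + 3×460.8) = 1227.6 kN.
Tension rupture (net): A_n = (146 − 1×29)×20 = 2340 mm² (U = 1.0, A_e = A_n). φR_n = 0.75 × 400 × 2340 = 702.0 kN.
Governing: min(785.8, 1227.6, 702.0) = 702.0 kN → net-section rupture.

702.0 kN (net-section rupture governs)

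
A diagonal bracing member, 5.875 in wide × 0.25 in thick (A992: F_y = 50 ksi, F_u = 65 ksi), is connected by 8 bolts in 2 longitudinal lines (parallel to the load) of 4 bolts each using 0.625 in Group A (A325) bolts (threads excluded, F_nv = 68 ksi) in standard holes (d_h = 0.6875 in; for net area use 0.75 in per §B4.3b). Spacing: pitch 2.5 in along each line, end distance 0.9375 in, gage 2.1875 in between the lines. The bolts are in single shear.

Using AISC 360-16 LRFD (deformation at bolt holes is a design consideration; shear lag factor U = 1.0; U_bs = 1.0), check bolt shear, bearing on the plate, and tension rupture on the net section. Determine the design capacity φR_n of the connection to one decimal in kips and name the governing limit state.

53.3 kips (net-section rupture governs)

Bolt shear: A_b = π(0.625)²/4 = 0.3068 in². φR_n = 0.75 × 68 × 0.3068 × 8 × 1 = 125.2 kips.
Bearing (0.25 in plate, F_u = 65 ksi): end bolts L_c = 0.9375 − 0.6875/2 = 0.59375, R_n = min(1.2×0.59375×0.25×65, 2.4×0.625×0.25×65) = 11.578 kips/bolt; interior L_c = 2.5 − 0.6875 = 1.8125, R_n = 24.375 kips/bolt. φR_n = 0.75 × (2×11.578 + 6×24.375) = 127.1 kips.
Tension rupture (net): A_n = (5.875 − 2×0.75)×0.25 = 1.0938 in² (U = 1.0, A_e = A_n). φR_n = 0.75 × 65 × 1.0938 = 53.3 kips.
Governing: min(125.2, 127.1, 53.3) = 53.3 kips → net-section rupture.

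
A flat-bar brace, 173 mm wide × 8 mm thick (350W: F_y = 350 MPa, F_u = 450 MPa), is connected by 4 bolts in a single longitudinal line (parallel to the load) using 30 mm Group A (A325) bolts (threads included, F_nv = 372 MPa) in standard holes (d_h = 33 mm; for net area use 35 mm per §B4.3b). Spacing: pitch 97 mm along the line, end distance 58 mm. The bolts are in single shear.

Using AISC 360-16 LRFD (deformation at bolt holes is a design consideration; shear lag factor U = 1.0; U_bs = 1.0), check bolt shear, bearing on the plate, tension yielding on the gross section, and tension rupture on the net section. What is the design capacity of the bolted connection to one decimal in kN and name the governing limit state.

372.6 kN (net-section rupture governs)

Bolt shear: A_b = π(30)²/4 = 706.86 mm². φR_n = 0.75 × 372 × 706.86 × 4 × 1 = 788.9 kN.
Bearing (8 mm plate, F_u = 450 MPa): end bolts L_c = 58 − 33/2 = 41.5, R_n = min(1.2×41.5×8×450, 2.4×30×8×450) = 179.28 kN/bolt; interior L_c = 97 − 33 = 64, R_n = 259.2 kN/bolt. φR_n = 0.75 × (1×179.28 + 3×259.2) = 717.7 kN.
Tension yield (gross): A_g = 173×8 = 1384 mm². φR_n = 0.90 × 350 × 1384 = 436.0 kN.
Tension rupture (net): A_n = (173 − 1×35)×8 = 1104 mm² (U = 1.0, A_e = A_n). φR_n = 0.75 × 450 × 1104 = 372.6 kN.
Governing: min(788.9, 717.7, 436.0, 372.6) = 372.6 kN → net-section rupture.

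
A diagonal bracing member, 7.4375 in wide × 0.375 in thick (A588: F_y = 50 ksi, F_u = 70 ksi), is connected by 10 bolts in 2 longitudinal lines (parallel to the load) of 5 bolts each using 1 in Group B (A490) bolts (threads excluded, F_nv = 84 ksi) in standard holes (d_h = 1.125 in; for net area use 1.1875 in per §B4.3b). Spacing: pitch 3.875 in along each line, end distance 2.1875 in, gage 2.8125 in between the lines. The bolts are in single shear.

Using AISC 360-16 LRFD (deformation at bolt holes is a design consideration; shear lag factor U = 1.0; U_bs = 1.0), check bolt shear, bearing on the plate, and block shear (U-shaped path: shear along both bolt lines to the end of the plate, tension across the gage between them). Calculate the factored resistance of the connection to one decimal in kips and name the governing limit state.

323.6 kips (block shear governs)

Bolt shear: A_b = π(1)²/4 = 0.7854 in². φR_n = 0.75 × 84 × 0.7854 × 10 × 1 = 494.8 kips.
Bearing (0.375 in plate, F_u = 70 ksi): end bolts L_c = 2.1875 − 1.125/2 = 1.625, R_n = min(1.2×1.625×0.375×70, 2.4×1×0.375×70) = 51.188 kips/bolt; interior L_c = 3.875 − 1.125 = 2.75, R_n = 63 kips/bolt. φR_n = 0.75 × (2×51.188 + 8×63) = 454.8 kips.
Block shear: shear path 2×[2.1875+4×3.875] = 2×17.6875 in, A_gv = 13.266, A_nv = 2×(17.6875 − 4.5×1.1875)×0.375 = 9.2578 in²; tension across gage: (2.8125 − 1×1.1875)×0.375 = 0.60938 in². R_n = min(0.6×70×9.2578, 0.6×50×13.266) + 1.0×70×0.60938 = min(388.83, 397.98) + 42.657 = 431.49 kips. φR_n = 0.75 × 431.49 = 323.6 kips.
Governing: min(494.8, 454.8, 323.6) = 323.6 kips → block shear.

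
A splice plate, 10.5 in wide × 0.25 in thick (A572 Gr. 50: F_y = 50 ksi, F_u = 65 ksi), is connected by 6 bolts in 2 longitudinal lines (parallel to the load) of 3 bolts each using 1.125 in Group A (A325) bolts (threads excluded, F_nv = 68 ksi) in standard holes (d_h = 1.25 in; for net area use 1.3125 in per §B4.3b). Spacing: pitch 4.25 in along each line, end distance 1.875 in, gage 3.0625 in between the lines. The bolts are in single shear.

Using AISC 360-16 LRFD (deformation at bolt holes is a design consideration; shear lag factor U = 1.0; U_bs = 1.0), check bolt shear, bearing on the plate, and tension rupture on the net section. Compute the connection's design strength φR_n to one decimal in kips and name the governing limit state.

96.0 kips (net-section rupture governs)

Bolt shear: A_b = π(1.125)²/4 = 0.99402 in². φR_n = 0.75 × 68 × 0.99402 × 6 × 1 = 304.2 kips.
Bearing (0.25 in plate, F_u = 65 ksi): end bolts L_c = 1.875 − 1.25/2 = 1.25, R_n = min(1.2×1.25×0.25×65, 2.4×1.125×0.25×65) = 24.375 kips/bolt; interior L_c = 4.25 − 1.25 = 3, R_n = 43.875 kips/bolt. φR_n = 0.75 × (2×24.375 + 4×43.875) = 168.2 kips.
Tension rupture (net): A_n = (10.5 − 2×1.3125)×0.25 = 1.9688 in² (U = 1.0, A_e = A_n). φR_n = 0.75 × 65 × 1.9688 = 96.0 kips.
Governing: min(304.2, 168.2, 96.0) = 96.0 kips → net-section rupture.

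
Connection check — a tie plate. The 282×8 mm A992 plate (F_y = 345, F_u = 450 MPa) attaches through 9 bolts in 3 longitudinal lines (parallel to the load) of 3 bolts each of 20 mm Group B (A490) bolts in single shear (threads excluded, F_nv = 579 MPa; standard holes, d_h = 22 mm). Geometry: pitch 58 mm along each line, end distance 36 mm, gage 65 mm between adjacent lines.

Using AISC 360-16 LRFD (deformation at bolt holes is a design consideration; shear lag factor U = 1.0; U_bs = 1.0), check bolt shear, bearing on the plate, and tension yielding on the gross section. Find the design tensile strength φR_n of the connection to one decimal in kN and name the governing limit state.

Bolt shear: A_b = π(20)²/4 = 314.16 mm². φR_n = 0.75 × 579 × 314.16 × 9 × 1 = 1227.8 kN.
Bearing (8 mm plate, F_u = 450 MPa): end bolts L_c = 36 − 22/2 = 25, R_n = min(1.2×25×8×450, 2.4×20×8×450) = 108 kN/bolt; interior L_c = 58 − 22 = 36, R_n = 155.52 kN/bolt. φR_n = 0.75 × (3×108 + 6×155.52) = 942.8 kN.
Tension yield (gross): A_g = 282×8 = 2256 mm². φR_n = 0.90 × 345 × 2256 = 700.5 kN.
Governing: min(1227.8, 942.8, 700.5) = 700.5 kN → gross-section yield.

700.5 kN (gross-section yield governs)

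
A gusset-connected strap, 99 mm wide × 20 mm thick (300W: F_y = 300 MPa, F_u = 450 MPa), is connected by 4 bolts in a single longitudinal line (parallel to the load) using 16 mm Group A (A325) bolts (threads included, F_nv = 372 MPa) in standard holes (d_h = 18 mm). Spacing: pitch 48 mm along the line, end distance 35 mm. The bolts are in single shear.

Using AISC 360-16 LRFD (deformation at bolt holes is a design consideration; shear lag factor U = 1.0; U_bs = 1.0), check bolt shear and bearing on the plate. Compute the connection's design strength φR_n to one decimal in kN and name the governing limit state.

224.4 kN (bolt shear governs)

Bolt shear: A_b = π(16)²/4 = 201.06 mm². φR_n = 0.75 × 372 × 201.06 × 4 × 1 = 224.4 kN.
Bearing (20 mm plate, F_u = 450 MPa): end bolts L_c = 35 − 18/2 = 26, R_n = min(1.2×26×20×450, 2.4×16×20×450) = 280.8 kN/bolt; interior L_c = 48 − 18 = 30, R_n = 324 kN/bolt. φR_n = 0.75 × (1×280.8 + 3×324) = 939.6 kN.
Governing: min(224.4, 939.6) = 224.4 kN → bolt shear.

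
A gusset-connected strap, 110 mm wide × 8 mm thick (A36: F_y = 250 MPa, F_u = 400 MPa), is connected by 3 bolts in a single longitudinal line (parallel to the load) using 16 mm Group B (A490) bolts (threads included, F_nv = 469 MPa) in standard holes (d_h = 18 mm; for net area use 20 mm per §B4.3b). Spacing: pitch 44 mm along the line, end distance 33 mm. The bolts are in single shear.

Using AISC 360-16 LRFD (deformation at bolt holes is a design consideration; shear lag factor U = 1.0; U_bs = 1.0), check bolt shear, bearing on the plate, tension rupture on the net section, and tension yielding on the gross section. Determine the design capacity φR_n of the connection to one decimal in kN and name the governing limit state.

198.0 kN (gross-section yield governs)

Bolt shear: A_b = π(16)²/4 = 201.06 mm². φR_n = 0.75 × 469 × 201.06 × 3 × 1 = 212.2 kN.
Bearing (8 mm plate, F_u = 400 MPa): end bolts L_c = 33 − 18/2 = 24, R_n = min(1.2×24×8×400, 2.4×16×8×400) = 92.16 kN/bolt; interior L_c = 44 − 18 = 26, R_n = 99.84 kN/bolt. φR_n = 0.75 × (1×92.16 + 2×99.84) = 218.9 kN.
Tension rupture (net): A_n = (110 − 1×20)×8 = 720 mm² (U = 1.0, A_e = A_n). φR_n = 0.75 × 400 × 720 = 216.0 kN.
Tension yield (gross): A_g = 110×8 = 880 mm². φR_n = 0.90 × 250 × 880 = 198.0 kN.
Governing: min(212.2, 218.9, 216.0, 198.0) = 198.0 kN → gross-section yield.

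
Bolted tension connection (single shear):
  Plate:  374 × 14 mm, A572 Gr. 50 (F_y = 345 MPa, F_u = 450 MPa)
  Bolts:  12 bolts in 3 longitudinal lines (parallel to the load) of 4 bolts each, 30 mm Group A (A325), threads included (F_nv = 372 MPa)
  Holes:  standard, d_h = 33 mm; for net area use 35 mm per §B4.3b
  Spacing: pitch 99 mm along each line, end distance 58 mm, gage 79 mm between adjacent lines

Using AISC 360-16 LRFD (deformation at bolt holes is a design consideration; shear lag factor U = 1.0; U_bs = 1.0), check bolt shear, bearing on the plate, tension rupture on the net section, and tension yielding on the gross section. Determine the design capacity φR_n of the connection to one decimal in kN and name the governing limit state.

1271.0 kN (net-section rupture governs)

Bolt shear: A_b = π(30)²/4 = 706.86 mm². φR_n = 0.75 × 372 × 706.86 × 12 × 1 = 2366.6 kN.
Bearing (14 mm plate, F_u = 450 MPa): end bolts L_c = 58 − 33/2 = 41.5, R_n = min(1.2×41.5×14×450, 2.4×30×14×450) = 313.74 kN/bolt; interior L_c = 99 − 33 = 66, R_n = 453.6 kN/bolt. φR_n = 0.75 × (3×313.74 + 9×453.6) = 3767.7 kN.
Tension rupture (net): A_n = (374 − 3×35)×14 = 3766 mm² (U = 1.0, A_e = A_n). φR_n = 0.75 × 450 × 3766 = 1271.0 kN.
Tension yield (gross): A_g = 374×14 = 5236 mm². φR_n = 0.90 × 345 × 5236 = 1625.8 kN.
Governing: min(2366.6, 3767.7, 1271.0, 1625.8) = 1271.0 kN → net-section rupture.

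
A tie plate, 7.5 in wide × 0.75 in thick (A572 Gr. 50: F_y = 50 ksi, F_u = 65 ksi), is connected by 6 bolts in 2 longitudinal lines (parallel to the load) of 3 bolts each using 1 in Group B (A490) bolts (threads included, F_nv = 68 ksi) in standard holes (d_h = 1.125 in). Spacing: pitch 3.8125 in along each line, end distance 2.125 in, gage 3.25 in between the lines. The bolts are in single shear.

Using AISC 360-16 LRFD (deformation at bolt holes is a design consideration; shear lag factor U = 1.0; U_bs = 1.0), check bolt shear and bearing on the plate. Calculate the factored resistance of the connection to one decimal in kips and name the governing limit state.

Bolt shear: A_b = π(1)²/4 = 0.7854 in². φR_n = 0.75 × 68 × 0.7854 × 6 × 1 = 240.3 kips.
Bearing (0.75 in plate, F_u = 65 ksi): end bolts L_c = 2.125 − 1.125/2 = 1.5625, R_n = min(1.2×1.5625×0.75×65, 2.4×1×0.75×65) = 91.406 kips/bolt; interior L_c = 3.8125 − 1.125 = 2.6875, R_n = 117 kips/bolt. φR_n = 0.75 × (2×91.406 + 4×117) = 488.1 kips.
Governing: min(240.3, 488.1) = 240.3 kips → bolt shear.

240.3 kips (bolt shear governs)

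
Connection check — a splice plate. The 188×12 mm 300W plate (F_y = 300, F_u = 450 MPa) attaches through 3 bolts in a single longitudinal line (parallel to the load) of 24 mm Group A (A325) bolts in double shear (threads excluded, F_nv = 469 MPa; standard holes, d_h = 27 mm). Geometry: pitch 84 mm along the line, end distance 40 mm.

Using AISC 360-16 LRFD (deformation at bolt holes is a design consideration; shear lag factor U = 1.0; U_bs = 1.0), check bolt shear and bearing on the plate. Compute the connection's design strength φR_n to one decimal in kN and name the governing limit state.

595.4 kN (bearing governs)

Bolt shear: A_b = π(24)²/4 = 452.39 mm². φR_n = 0.75 × 469 × 452.39 × 3 × 2 = 954.8 kN.
Bearing (12 mm plate, F_u = 450 MPa): end bolts L_c = 40 − 27/2 = 26.5, R_n = min(1.2×26.5×12×450, 2.4×24×12×450) = 171.72 kN/bolt; interior L_c = 84 − 27 = 57, R_n = 311.04 kN/bolt. φR_n = 0.75 × (1×171.72 + 2×311.04) = 595.4 kN.
Governing: min(954.8, 595.4) = 595.4 kN → bearing.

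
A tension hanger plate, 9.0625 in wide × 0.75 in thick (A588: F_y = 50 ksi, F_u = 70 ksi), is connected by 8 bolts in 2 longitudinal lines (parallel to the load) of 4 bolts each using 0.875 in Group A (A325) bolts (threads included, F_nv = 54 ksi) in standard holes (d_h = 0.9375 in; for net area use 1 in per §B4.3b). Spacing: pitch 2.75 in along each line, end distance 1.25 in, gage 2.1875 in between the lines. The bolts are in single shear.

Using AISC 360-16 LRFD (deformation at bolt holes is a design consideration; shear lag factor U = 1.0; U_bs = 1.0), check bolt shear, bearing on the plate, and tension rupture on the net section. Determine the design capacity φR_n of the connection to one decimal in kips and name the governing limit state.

Bolt shear: A_b = π(0.875)²/4 = 0.60132 in². φR_n = 0.75 × 54 × 0.60132 × 8 × 1 = 194.8 kips.
Bearing (0.75 in plate, F_u = 70 ksi): end bolts L_c = 1.25 − 0.9375/2 = 0.78125, R_n = min(1.2×0.78125×0.75×70, 2.4×0.875×0.75×70) = 49.219 kips/bolt; interior L_c = 2.75 − 0.9375 = 1.8125, R_n = 110.25 kips/bolt. φR_n = 0.75 × (2×49.219 + 6×110.25) = 570.0 kips.
Tension rupture (net): A_n = (9.0625 − 2×1)×0.75 = 5.2969 in² (U = 1.0, A_e = A_n). φR_n = 0.75 × 70 × 5.2969 = 278.1 kips.
Governing: min(194.8, 570.0, 278.1) = 194.8 kips → bolt shear.

194.8 kips (bolt shear governs)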